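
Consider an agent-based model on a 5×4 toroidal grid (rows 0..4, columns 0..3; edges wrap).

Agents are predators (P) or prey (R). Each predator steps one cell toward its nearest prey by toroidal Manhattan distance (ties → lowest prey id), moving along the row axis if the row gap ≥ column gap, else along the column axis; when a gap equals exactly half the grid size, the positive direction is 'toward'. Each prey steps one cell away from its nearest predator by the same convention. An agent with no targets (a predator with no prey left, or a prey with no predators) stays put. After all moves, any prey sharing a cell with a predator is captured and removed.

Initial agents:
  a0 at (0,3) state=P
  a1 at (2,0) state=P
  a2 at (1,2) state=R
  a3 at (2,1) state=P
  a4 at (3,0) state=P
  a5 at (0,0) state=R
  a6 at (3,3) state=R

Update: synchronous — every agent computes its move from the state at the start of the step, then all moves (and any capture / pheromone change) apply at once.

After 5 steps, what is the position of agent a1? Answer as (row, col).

(0, 3)

t=1: a0@(0,0):P a1@(1,0):P a2@(2,2):R a3@(1,1):P a4@(3,3):P a5@(0,1):R a6@(3,2):R
t=2: a0@(0,1):P a1@(0,0):P a3@(0,1):P a4@(3,2):P a5@(0,2):R a6@(3,1):R
t=3: a0@(0,2):P a1@(0,1):P a3@(0,2):P a4@(3,1):P a5@(0,3):R a6@(3,0):R
t=4: a0@(0,3):P a1@(0,2):P a3@(0,3):P a4@(3,0):P a5@(0,0):R a6@(3,3):R
t=5: a0@(0,0):P a1@(0,3):P a3@(0,0):P a4@(3,3):P a5@(0,1):R a6@(3,2):R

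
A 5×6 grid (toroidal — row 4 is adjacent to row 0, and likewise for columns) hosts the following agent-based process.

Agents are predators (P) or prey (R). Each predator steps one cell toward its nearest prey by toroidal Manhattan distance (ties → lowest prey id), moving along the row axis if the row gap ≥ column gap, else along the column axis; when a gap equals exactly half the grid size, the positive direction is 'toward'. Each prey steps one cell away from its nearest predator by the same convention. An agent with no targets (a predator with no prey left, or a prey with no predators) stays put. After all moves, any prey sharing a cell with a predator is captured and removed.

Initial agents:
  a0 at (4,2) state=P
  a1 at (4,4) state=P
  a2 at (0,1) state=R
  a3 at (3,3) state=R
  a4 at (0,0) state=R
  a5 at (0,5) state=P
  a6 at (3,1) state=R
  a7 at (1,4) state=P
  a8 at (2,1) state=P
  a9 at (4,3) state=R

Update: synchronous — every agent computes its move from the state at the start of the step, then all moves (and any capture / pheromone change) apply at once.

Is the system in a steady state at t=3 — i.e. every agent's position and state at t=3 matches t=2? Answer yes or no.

no

t=1: a0@(4,3):P a1@(4,3):P a2@(1,1):R a3@(2,3):R a4@(0,1):R a5@(0,0):P a6@(4,1):R a7@(2,4):P a8@(3,1):P a9@(4,4):R
t=2: a0@(4,4):P a1@(4,4):P a2@(2,1):R a3@(2,2):R a4@(0,2):R a5@(0,1):P a7@(2,3):P a8@(4,1):P a9@(4,5):R
t=3: a0@(4,5):P a1@(4,5):P a3@(2,1):R a4@(0,3):R a5@(0,2):P a7@(2,2):P a8@(3,1):P a9@(4,0):R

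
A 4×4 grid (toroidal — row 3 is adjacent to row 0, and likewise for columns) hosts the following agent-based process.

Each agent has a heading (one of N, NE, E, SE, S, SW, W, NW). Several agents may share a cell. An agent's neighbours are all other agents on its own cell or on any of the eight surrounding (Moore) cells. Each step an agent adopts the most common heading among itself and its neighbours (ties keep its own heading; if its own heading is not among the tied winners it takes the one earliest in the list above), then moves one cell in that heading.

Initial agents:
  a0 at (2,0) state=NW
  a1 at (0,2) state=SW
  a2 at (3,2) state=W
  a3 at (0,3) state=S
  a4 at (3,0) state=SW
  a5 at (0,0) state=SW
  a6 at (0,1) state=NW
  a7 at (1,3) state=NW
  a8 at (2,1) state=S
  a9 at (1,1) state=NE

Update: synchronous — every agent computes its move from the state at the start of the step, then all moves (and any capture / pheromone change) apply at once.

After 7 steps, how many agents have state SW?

t=1: a0@(1,3):NW a1@(3,1):NW a2@(0,2):S a3@(1,2):SW a4@(0,3):SW a5@(1,3):SW a6@(1,0):SW a7@(0,2):NW a8@(3,1):S a9@(2,0):SW
t=2: a0@(2,2):SW a1@(2,0):NW a2@(1,1):SW a3@(2,1):SW a4@(1,2):SW a5@(2,2):SW a6@(2,3):SW a7@(3,1):NW a8@(0,1):S a9@(3,3):SW
t=3: a0@(3,1):SW a1@(3,3):SW a2@(2,0):SW a3@(3,0):SW a4@(2,1):SW a5@(3,1):SW a6@(3,2):SW a7@(0,0):SW a8@(1,0):SW a9@(0,2):SW
t=4: a0@(0,0):SW a1@(0,2):SW a2@(3,3):SW a3@(0,3):SW a4@(3,0):SW a5@(0,0):SW a6@(0,1):SW a7@(1,3):SW a8@(2,3):SW a9@(1,1):SW
t=5: a0@(1,3):SW a1@(1,1):SW a2@(0,2):SW a3@(1,2):SW a4@(0,3):SW a5@(1,3):SW a6@(1,0):SW a7@(2,2):SW a8@(3,2):SW a9@(2,0):SW
t=6: a0@(2,2):SW a1@(2,0):SW a2@(1,1):SW a3@(2,1):SW a4@(1,2):SW a5@(2,2):SW a6@(2,3):SW a7@(3,1):SW a8@(0,1):SW a9@(3,3):SW
t=7: a0@(3,1):SW a1@(3,3):SW a2@(2,0):SW a3@(3,0):SW a4@(2,1):SW a5@(3,1):SW a6@(3,2):SW a7@(0,0):SW a8@(1,0):SW a9@(0,2):SW

10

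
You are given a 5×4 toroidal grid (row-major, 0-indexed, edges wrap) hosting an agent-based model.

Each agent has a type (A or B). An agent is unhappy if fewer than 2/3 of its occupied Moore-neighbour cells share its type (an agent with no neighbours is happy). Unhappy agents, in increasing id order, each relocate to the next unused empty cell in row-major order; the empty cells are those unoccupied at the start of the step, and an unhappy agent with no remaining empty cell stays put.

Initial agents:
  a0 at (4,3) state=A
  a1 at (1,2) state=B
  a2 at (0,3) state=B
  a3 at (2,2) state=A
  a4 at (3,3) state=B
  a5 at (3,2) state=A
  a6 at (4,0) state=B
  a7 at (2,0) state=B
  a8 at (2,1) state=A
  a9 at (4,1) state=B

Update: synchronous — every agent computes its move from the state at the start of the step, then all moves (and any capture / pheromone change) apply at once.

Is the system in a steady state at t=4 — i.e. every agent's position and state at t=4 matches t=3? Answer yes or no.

no

t=1: a0@(0,0):A a1@(0,1):B a2@(0,3):B a3@(0,2):A a4@(1,0):B a5@(1,1):A a6@(4,0):B a7@(1,3):B a8@(2,3):A a9@(3,0):B
t=2: a0@(1,2):A a1@(2,0):B a2@(2,1):B a3@(2,2):A a4@(3,1):B a5@(3,2):A a6@(4,0):B a7@(3,3):B a8@(4,1):A a9@(4,2):B
t=3: a0@(0,0):A a1@(2,0):B a2@(0,1):B a3@(0,2):A a4@(0,3):B a5@(1,0):A a6@(4,0):B a7@(1,1):B a8@(1,3):A a9@(2,3):B
t=4: a0@(1,2):A a1@(2,1):B a2@(2,2):B a3@(3,0):A a4@(3,1):B a5@(3,2):A a6@(4,0):B a7@(3,3):B a8@(4,1):A a9@(4,2):B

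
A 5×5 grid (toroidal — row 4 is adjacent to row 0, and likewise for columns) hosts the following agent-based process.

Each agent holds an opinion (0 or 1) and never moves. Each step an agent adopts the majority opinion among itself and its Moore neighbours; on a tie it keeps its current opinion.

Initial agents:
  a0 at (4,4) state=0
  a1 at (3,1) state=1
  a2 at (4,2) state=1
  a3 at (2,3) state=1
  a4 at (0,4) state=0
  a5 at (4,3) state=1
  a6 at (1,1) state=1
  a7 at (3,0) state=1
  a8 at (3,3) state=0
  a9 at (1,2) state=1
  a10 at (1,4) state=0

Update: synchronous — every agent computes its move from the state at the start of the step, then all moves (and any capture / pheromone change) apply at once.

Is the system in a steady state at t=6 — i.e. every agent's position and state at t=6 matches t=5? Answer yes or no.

yes

t=1: a0@(4,4):0 a1@(3,1):1 a2@(4,2):1 a3@(2,3):1 a4@(0,4):0 a5@(4,3):0 a6@(1,1):1 a7@(3,0):1 a8@(3,3):1 a9@(1,2):1 a10@(1,4):0
t=2: (unchanged — steady state)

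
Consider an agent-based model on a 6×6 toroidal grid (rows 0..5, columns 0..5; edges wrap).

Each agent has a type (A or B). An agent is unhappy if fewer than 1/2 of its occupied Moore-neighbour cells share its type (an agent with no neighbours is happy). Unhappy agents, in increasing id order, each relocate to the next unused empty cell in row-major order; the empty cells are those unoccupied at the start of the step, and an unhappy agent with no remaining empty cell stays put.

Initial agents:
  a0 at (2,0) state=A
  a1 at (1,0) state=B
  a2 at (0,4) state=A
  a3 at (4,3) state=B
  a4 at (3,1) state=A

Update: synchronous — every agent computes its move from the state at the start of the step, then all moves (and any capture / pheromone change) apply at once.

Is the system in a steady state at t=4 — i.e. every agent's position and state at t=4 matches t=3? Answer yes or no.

t=1: a0@(2,0):A a1@(0,0):B a2@(0,4):A a3@(4,3):B a4@(3,1):A
t=2: (unchanged — steady state)

yes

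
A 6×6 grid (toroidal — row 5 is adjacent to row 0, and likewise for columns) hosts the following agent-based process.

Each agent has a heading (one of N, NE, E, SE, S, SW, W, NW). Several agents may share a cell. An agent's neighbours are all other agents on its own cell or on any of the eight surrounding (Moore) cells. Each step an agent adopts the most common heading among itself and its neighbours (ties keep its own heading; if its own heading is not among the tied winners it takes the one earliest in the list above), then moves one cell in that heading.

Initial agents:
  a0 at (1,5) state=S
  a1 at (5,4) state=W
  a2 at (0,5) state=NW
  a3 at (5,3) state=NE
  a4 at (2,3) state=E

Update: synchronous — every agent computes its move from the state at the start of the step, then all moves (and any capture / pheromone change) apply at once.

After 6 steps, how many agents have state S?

1

t=1: a0@(2,5):S a1@(5,3):W a2@(5,4):NW a3@(4,4):NE a4@(2,4):E
t=2: a0@(3,5):S a1@(5,2):W a2@(4,3):NW a3@(3,5):NE a4@(2,5):E
t=3: a0@(4,5):S a1@(5,1):W a2@(3,2):NW a3@(2,0):NE a4@(2,0):E
t=4: a0@(5,5):S a1@(5,0):W a2@(2,1):NW a3@(1,1):NE a4@(2,1):E
t=5: a0@(0,5):S a1@(5,5):W a2@(1,0):NW a3@(0,2):NE a4@(2,2):E
t=6: a0@(1,5):S a1@(5,4):W a2@(0,5):NW a3@(5,3):NE a4@(2,3):E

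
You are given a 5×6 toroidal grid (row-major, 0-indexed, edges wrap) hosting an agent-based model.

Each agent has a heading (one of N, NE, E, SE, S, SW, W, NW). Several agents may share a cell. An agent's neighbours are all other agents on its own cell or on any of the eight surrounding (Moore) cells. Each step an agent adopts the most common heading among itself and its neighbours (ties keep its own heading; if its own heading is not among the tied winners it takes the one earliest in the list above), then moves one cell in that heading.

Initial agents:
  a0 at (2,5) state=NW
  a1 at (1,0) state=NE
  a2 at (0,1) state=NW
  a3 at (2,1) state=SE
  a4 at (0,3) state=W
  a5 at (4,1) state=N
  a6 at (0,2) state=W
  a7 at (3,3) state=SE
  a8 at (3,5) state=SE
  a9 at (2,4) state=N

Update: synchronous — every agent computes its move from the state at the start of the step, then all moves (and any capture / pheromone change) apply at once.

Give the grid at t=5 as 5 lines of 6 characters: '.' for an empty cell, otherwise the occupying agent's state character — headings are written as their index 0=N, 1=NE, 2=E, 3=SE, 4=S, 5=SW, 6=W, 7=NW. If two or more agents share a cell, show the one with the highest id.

t=1: a0@(1,4):NW a1@(0,5):NW a2@(4,0):NW a3@(3,2):SE a4@(0,2):W a5@(3,1):N a6@(0,1):W a7@(4,4):SE a8@(4,0):SE a9@(3,5):SE
t=2: a0@(0,3):NW a1@(4,4):NW a2@(3,5):NW a3@(4,3):SE a4@(0,1):W a5@(4,2):SE a6@(0,0):W a7@(0,5):SE a8@(0,1):SE a9@(4,0):SE
t=3: a0@(4,2):NW a1@(3,3):NW a2@(2,4):NW a3@(0,4):SE a4@(1,2):SE a5@(0,3):SE a6@(1,1):SE a7@(1,0):SE a8@(1,2):SE a9@(0,1):SE
t=4: a0@(3,1):NW a1@(2,2):NW a2@(1,3):NW a3@(1,5):SE a4@(2,3):SE a5@(1,4):SE a6@(2,2):SE a7@(2,1):SE a8@(2,3):SE a9@(1,2):SE
t=5: a0@(2,0):NW a1@(3,3):SE a2@(2,4):SE a3@(2,0):SE a4@(3,4):SE a5@(2,5):SE a6@(3,3):SE a7@(3,2):SE a8@(3,4):SE a9@(2,3):SE

......
......
3..333
..333.
......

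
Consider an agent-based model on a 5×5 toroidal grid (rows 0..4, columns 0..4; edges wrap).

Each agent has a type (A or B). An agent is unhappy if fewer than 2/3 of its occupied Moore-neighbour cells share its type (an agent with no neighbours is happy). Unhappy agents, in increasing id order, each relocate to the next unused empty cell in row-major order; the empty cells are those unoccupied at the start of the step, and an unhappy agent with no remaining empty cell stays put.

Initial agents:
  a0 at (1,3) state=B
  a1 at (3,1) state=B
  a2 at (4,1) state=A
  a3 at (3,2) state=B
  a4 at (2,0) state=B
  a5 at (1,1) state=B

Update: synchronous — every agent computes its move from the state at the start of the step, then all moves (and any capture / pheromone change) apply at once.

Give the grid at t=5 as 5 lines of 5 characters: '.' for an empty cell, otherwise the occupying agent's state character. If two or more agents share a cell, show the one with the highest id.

B.A.B
B....
B....
.B...
.....

t=1: a0@(1,3):B a1@(3,1):B a2@(0,0):A a3@(0,1):B a4@(2,0):B a5@(1,1):B
t=2: a0@(1,3):B a1@(3,1):B a2@(0,2):A a3@(0,3):B a4@(2,0):B a5@(1,1):B
t=3: a0@(0,0):B a1@(3,1):B a2@(0,1):A a3@(0,4):B a4@(2,0):B a5@(1,0):B
t=4: a0@(0,0):B a1@(3,1):B a2@(0,2):A a3@(0,4):B a4@(2,0):B a5@(1,0):B
t=5: (unchanged — steady state)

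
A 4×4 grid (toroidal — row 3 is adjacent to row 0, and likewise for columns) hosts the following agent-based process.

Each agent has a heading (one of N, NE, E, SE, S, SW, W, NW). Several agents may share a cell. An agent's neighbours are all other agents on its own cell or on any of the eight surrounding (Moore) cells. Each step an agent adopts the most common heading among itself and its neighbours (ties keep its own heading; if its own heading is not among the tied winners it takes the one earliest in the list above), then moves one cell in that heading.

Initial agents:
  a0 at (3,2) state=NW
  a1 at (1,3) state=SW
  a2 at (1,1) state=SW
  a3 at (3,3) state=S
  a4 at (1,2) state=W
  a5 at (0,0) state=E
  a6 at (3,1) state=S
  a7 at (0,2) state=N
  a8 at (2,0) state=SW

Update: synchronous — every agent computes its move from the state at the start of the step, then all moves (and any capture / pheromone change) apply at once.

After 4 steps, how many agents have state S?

t=1: a0@(0,2):S a1@(2,2):SW a2@(2,0):SW a3@(0,3):S a4@(2,1):SW a5@(1,0):S a6@(0,1):S a7@(1,2):S a8@(3,3):SW
t=2: a0@(1,2):S a1@(3,1):SW a2@(3,3):SW a3@(1,3):S a4@(3,0):SW a5@(2,0):S a6@(1,1):S a7@(2,2):S a8@(0,2):SW
t=3: a0@(2,2):S a1@(0,0):SW a2@(0,2):SW a3@(2,3):S a4@(0,3):SW a5@(3,0):S a6@(2,1):S a7@(3,2):S a8@(1,1):SW
t=4: a0@(3,2):S a1@(1,3):SW a2@(1,1):SW a3@(3,3):S a4@(1,2):SW a5@(0,0):S a6@(3,1):S a7@(0,2):S a8@(2,0):SW

5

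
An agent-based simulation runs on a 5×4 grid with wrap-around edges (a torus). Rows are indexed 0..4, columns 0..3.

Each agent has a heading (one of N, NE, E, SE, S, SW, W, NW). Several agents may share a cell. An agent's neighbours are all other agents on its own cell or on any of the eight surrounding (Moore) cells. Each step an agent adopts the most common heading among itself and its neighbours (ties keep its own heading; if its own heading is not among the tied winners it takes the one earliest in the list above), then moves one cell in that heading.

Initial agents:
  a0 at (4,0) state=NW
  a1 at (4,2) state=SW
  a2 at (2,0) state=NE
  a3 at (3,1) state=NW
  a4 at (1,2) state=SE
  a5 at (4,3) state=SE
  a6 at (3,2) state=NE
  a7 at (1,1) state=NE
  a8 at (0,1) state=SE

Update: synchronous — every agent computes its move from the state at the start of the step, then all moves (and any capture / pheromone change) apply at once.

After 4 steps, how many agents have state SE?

t=1: a0@(3,3):NW a1@(0,3):SE a2@(1,1):NE a3@(2,0):NW a4@(2,3):SE a5@(0,0):SE a6@(2,3):NE a7@(0,2):NE a8@(1,2):SE
t=2: a0@(2,2):NW a1@(1,0):SE a2@(0,2):NE a3@(1,3):NW a4@(3,0):SE a5@(1,1):SE a6@(3,0):SE a7@(4,3):NE a8@(2,3):SE
t=3: a0@(1,1):NW a1@(2,1):SE a2@(4,3):NE a3@(0,2):NW a4@(4,1):SE a5@(2,2):SE a6@(4,1):SE a7@(3,0):NE a8@(3,0):SE
t=4: a0@(0,0):NW a1@(3,2):SE a2@(3,0):NE a3@(4,1):NW a4@(0,2):SE a5@(3,3):SE a6@(0,2):SE a7@(4,1):SE a8@(4,1):SE

6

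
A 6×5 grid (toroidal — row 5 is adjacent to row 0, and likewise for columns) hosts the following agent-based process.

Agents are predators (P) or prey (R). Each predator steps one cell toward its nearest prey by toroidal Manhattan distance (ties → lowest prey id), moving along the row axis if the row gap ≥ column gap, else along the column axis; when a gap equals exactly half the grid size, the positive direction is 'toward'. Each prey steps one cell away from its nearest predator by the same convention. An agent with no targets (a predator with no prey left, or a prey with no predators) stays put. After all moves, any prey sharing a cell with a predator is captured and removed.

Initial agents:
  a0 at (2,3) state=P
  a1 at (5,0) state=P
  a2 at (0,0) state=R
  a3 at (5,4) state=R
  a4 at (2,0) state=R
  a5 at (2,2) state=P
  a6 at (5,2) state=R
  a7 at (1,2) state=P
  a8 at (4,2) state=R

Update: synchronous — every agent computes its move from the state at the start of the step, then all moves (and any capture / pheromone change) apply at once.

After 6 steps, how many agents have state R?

4

t=1: a0@(2,4):P a1@(0,0):P a2@(1,0):R a3@(5,3):R a5@(2,1):P a6@(5,3):R a7@(0,2):P a8@(5,2):R
t=2: a0@(1,4):P a1@(1,0):P a2@(2,0):R a3@(4,3):R a5@(1,1):P a6@(4,3):R a7@(5,2):P a8@(4,2):R
t=3: a0@(2,4):P a1@(2,0):P a2@(3,0):R a3@(3,3):R a5@(2,1):P a6@(3,3):R a7@(4,2):P a8@(3,2):R
t=4: a0@(3,4):P a1@(3,0):P a2@(4,0):R a3@(4,3):R a5@(3,1):P a6@(4,3):R a7@(3,2):P a8@(2,2):R
t=5: a0@(4,4):P a1@(4,0):P a2@(5,0):R a3@(5,3):R a5@(4,1):P a6@(5,3):R a7@(2,2):P a8@(1,2):R
t=6: a0@(5,4):P a1@(5,0):P a2@(0,0):R a3@(0,3):R a5@(5,1):P a6@(0,3):R a7@(1,2):P a8@(0,2):R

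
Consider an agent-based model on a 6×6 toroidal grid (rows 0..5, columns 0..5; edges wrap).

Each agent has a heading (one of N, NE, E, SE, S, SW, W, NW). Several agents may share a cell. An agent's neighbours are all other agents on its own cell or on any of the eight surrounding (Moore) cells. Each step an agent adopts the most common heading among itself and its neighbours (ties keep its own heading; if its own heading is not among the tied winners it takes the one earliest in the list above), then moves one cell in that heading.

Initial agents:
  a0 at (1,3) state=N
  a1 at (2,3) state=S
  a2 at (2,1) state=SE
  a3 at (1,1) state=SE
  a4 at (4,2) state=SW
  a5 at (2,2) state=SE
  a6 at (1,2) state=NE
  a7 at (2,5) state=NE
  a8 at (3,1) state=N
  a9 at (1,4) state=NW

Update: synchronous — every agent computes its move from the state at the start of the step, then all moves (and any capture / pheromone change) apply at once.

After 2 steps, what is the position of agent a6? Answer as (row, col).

(3, 4)

t=1: a0@(0,3):N a1@(3,3):S a2@(3,2):SE a3@(2,2):SE a4@(5,1):SW a5@(3,3):SE a6@(2,3):SE a7@(1,0):NE a8@(4,2):SE a9@(0,3):NW
t=2: a0@(5,3):N a1@(4,4):SE a2@(4,3):SE a3@(3,3):SE a4@(0,0):SW a5@(4,4):SE a6@(3,4):SE a7@(0,1):NE a8@(5,3):SE a9@(5,2):NW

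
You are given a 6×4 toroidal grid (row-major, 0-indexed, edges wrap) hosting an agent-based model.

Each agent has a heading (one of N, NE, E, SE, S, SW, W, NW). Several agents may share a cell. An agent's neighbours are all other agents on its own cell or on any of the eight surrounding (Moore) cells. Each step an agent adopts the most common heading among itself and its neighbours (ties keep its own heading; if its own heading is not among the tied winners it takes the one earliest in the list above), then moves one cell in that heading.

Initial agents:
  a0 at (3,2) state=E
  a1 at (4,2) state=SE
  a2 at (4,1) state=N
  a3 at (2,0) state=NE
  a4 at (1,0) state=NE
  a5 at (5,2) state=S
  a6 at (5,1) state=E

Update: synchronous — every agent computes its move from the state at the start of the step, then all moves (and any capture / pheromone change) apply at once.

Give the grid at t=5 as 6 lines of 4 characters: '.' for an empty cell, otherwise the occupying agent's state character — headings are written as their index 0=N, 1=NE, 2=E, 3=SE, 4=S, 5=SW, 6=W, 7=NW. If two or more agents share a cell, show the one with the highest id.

t=1: a0@(3,3):E a1@(4,3):E a2@(4,2):E a3@(1,1):NE a4@(0,1):NE a5@(0,2):S a6@(5,2):E
t=2: a0@(3,0):E a1@(4,0):E a2@(4,3):E a3@(0,2):NE a4@(5,2):NE a5@(5,3):NE a6@(5,3):E
t=3: a0@(3,1):E a1@(4,1):E a2@(4,0):E a3@(5,3):NE a4@(4,3):NE a5@(4,0):NE a6@(5,0):E
t=4: a0@(3,2):E a1@(4,2):E a2@(4,1):E a3@(4,0):NE a4@(3,0):NE a5@(4,1):E a6@(5,1):E
t=5: a0@(3,3):E a1@(4,3):E a2@(4,2):E a3@(4,1):E a4@(2,1):NE a5@(4,2):E a6@(5,2):E

....
....
.1..
...2
.222
..2.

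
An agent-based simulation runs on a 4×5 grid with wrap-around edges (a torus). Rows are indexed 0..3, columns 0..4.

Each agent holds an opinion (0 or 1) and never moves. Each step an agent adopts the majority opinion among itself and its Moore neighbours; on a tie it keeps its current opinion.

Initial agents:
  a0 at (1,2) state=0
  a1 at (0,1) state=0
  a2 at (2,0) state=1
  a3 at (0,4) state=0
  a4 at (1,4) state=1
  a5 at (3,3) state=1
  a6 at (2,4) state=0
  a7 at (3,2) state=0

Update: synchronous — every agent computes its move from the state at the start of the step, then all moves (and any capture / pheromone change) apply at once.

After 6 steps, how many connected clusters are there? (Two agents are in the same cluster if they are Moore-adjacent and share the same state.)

t=1: a0@(1,2):0 a1@(0,1):0 a2@(2,0):1 a3@(0,4):1 a4@(1,4):1 a5@(3,3):0 a6@(2,4):1 a7@(3,2):0
t=2: (unchanged — steady state)

2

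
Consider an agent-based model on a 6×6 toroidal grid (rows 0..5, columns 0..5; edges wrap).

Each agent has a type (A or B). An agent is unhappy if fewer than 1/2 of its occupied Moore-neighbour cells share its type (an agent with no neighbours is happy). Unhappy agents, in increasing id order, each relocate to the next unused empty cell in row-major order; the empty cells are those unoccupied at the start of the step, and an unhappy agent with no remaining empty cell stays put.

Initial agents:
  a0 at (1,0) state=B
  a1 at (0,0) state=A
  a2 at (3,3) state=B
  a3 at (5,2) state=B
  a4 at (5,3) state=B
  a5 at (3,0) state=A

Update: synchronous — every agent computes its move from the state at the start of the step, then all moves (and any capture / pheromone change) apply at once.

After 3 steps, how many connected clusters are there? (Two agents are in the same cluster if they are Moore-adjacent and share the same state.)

t=1: a0@(0,1):B a1@(0,2):A a2@(3,3):B a3@(5,2):B a4@(5,3):B a5@(3,0):A
t=2: a0@(0,1):B a1@(0,0):A a2@(3,3):B a3@(5,2):B a4@(5,3):B a5@(3,0):A
t=3: a0@(0,1):B a1@(0,2):A a2@(3,3):B a3@(5,2):B a4@(5,3):B a5@(3,0):A

4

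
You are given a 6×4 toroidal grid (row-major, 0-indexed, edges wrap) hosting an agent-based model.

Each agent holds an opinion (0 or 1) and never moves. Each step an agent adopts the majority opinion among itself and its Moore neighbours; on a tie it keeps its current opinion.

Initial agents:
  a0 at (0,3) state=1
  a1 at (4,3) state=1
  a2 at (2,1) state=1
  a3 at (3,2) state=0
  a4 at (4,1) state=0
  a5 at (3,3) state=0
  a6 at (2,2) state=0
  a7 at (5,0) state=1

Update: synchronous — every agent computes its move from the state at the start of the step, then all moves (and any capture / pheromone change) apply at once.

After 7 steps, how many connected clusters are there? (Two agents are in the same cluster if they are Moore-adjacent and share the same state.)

t=1: a0@(0,3):1 a1@(4,3):1 a2@(2,1):0 a3@(3,2):0 a4@(4,1):0 a5@(3,3):0 a6@(2,2):0 a7@(5,0):1
t=2: (unchanged — steady state)

2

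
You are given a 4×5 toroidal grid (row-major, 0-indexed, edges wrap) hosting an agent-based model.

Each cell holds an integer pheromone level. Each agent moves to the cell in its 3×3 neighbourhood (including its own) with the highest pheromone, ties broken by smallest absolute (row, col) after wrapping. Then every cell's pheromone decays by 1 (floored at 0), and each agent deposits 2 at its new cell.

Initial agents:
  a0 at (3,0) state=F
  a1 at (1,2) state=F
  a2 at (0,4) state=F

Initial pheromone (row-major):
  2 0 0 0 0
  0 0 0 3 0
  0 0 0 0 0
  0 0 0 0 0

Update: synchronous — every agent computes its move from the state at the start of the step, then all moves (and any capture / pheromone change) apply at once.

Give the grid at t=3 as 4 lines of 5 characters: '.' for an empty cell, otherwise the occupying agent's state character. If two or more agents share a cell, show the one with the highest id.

t=1: a0@(0,0) a1@(1,3) a2@(1,3) | pheromone: 3 0 0 0 0 / 0 0 0 6 0 / 0 0 0 0 0 / 0 0 0 0 0
t=2: a0@(0,0) a1@(1,3) a2@(1,3) | pheromone: 4 0 0 0 0 / 0 0 0 9 0 / 0 0 0 0 0 / 0 0 0 0 0
t=3: a0@(0,0) a1@(1,3) a2@(1,3) | pheromone: 5 0 0 0 0 / 0 0 0 12 0 / 0 0 0 0 0 / 0 0 0 0 0

F....
...F.
.....
.....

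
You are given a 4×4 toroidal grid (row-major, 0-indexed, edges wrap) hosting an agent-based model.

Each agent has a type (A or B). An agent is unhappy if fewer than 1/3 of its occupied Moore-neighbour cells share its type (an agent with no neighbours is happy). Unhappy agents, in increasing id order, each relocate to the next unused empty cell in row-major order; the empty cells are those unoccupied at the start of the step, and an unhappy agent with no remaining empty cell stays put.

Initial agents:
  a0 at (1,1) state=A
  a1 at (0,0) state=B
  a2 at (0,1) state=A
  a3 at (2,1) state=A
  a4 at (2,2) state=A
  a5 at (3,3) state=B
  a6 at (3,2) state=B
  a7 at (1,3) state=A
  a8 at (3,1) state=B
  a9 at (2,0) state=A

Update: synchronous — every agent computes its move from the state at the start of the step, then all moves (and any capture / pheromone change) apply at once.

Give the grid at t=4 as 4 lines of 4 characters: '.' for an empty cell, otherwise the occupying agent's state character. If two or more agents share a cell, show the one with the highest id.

B.A.
.A.A
AAA.
.BBB

t=1: a0@(1,1):A a1@(0,0):B a2@(0,2):A a3@(2,1):A a4@(2,2):A a5@(3,3):B a6@(3,2):B a7@(1,3):A a8@(3,1):B a9@(2,0):A
t=2: (unchanged — steady state)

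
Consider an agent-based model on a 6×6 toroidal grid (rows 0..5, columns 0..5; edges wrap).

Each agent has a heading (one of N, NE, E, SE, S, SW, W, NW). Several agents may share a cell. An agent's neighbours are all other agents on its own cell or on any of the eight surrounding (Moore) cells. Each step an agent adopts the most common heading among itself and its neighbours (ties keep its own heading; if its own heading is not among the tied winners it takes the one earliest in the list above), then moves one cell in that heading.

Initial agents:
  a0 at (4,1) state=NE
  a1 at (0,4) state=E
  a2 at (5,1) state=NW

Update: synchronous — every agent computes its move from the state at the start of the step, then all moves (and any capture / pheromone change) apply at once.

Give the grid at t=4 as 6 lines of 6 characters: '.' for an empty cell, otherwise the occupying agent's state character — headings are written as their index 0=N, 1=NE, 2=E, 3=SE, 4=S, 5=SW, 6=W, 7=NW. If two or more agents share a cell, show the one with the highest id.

t=1: a0@(3,2):NE a1@(0,5):E a2@(4,0):NW
t=2: a0@(2,3):NE a1@(0,0):E a2@(3,5):NW
t=3: a0@(1,4):NE a1@(0,1):E a2@(2,4):NW
t=4: a0@(0,5):NE a1@(0,2):E a2@(1,3):NW

..2..1
...7..
......
......
......
......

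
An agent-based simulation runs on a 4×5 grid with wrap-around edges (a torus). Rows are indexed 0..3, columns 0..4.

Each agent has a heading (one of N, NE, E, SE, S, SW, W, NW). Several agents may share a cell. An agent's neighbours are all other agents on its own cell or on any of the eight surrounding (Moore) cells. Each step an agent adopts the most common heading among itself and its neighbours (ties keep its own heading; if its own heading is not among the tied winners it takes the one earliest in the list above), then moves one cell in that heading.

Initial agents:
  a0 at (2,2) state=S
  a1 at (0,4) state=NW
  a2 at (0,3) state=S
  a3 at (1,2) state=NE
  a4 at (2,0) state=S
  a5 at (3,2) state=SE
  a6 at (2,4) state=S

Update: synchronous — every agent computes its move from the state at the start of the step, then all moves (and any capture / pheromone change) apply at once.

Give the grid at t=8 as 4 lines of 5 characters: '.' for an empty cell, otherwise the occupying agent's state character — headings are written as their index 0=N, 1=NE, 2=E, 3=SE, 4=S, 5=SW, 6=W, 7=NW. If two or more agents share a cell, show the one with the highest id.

t=1: a0@(3,2):S a1@(3,3):NW a2@(1,3):S a3@(2,2):S a4@(3,0):S a5@(0,2):S a6@(3,4):S
t=2: a0@(0,2):S a1@(0,3):S a2@(2,3):S a3@(3,2):S a4@(0,0):S a5@(1,2):S a6@(0,4):S
t=3: a0@(1,2):S a1@(1,3):S a2@(3,3):S a3@(0,2):S a4@(1,0):S a5@(2,2):S a6@(1,4):S
t=4: a0@(2,2):S a1@(2,3):S a2@(0,3):S a3@(1,2):S a4@(2,0):S a5@(3,2):S a6@(2,4):S
t=5: a0@(3,2):S a1@(3,3):S a2@(1,3):S a3@(2,2):S a4@(3,0):S a5@(0,2):S a6@(3,4):S
t=6: a0@(0,2):S a1@(0,3):S a2@(2,3):S a3@(3,2):S a4@(0,0):S a5@(1,2):S a6@(0,4):S
t=7: a0@(1,2):S a1@(1,3):S a2@(3,3):S a3@(0,2):S a4@(1,0):S a5@(2,2):S a6@(1,4):S
t=8: a0@(2,2):S a1@(2,3):S a2@(0,3):S a3@(1,2):S a4@(2,0):S a5@(3,2):S a6@(2,4):S

...4.
..4..
4.444
..4..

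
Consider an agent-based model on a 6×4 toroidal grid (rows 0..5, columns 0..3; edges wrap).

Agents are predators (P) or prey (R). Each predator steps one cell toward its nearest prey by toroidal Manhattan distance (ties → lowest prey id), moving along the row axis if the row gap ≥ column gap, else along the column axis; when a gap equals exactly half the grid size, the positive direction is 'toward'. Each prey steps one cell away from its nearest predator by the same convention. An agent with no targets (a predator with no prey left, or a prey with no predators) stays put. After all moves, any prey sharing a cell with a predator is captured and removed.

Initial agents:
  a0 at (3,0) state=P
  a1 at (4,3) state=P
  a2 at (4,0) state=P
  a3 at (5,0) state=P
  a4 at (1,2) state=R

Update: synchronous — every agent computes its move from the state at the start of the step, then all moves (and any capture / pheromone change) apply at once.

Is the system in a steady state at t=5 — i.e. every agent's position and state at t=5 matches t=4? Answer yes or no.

t=1: a0@(2,0):P a1@(5,3):P a2@(5,0):P a3@(0,0):P a4@(0,2):R
t=2: a0@(1,0):P a1@(0,3):P a2@(5,1):P a3@(0,1):P a4@(1,2):R
t=3: a0@(1,1):P a1@(1,3):P a2@(0,1):P a3@(1,1):P
t=4: (unchanged — steady state)

yes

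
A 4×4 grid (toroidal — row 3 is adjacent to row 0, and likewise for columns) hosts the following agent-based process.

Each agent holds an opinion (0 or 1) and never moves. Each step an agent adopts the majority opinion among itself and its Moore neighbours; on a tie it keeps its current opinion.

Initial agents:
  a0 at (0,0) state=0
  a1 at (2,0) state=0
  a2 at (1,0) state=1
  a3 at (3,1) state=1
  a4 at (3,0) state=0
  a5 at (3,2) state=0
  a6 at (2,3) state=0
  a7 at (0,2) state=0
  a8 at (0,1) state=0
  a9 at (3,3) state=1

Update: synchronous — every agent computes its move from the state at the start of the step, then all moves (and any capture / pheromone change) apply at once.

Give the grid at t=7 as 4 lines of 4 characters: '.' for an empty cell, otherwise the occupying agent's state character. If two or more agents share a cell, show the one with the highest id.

000.
0...
0..0
0000

t=1: a0@(0,0):0 a1@(2,0):0 a2@(1,0):0 a3@(3,1):0 a4@(3,0):0 a5@(3,2):0 a6@(2,3):0 a7@(0,2):0 a8@(0,1):0 a9@(3,3):0
t=2: (unchanged — steady state)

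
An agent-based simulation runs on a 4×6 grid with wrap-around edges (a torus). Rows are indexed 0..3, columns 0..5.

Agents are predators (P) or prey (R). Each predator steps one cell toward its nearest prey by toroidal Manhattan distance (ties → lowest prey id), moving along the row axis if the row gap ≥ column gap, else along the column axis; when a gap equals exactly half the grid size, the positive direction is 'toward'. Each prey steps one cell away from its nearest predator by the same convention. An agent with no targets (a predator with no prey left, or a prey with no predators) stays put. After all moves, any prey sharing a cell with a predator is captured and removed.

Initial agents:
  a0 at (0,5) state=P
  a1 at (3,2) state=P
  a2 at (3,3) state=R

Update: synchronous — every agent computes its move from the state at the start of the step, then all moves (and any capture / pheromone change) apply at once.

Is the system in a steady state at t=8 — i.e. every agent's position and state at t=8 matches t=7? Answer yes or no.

no

t=1: a0@(0,4):P a1@(3,3):P a2@(3,4):R
t=2: a0@(3,4):P a1@(3,4):P a2@(2,4):R
t=3: a0@(2,4):P a1@(2,4):P a2@(1,4):R
t=4: a0@(1,4):P a1@(1,4):P a2@(0,4):R
t=5: a0@(0,4):P a1@(0,4):P a2@(3,4):R
t=6: a0@(3,4):P a1@(3,4):P a2@(2,4):R
t=7: a0@(2,4):P a1@(2,4):P a2@(1,4):R
t=8: a0@(1,4):P a1@(1,4):P a2@(0,4):R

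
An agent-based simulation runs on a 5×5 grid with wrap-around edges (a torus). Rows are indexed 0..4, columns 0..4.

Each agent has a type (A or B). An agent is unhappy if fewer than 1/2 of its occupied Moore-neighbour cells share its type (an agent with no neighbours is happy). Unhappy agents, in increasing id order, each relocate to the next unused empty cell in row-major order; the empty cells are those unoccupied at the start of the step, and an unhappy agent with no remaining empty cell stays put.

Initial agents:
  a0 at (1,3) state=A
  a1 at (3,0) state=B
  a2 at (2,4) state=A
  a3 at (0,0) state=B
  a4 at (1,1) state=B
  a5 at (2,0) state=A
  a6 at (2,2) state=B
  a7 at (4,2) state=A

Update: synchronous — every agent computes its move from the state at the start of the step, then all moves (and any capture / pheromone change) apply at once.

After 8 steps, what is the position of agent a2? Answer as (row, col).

t=1: a0@(1,3):A a1@(0,1):B a2@(2,4):A a3@(0,0):B a4@(1,1):B a5@(0,2):A a6@(2,2):B a7@(4,2):A
t=2: (unchanged — steady state)

(2, 4)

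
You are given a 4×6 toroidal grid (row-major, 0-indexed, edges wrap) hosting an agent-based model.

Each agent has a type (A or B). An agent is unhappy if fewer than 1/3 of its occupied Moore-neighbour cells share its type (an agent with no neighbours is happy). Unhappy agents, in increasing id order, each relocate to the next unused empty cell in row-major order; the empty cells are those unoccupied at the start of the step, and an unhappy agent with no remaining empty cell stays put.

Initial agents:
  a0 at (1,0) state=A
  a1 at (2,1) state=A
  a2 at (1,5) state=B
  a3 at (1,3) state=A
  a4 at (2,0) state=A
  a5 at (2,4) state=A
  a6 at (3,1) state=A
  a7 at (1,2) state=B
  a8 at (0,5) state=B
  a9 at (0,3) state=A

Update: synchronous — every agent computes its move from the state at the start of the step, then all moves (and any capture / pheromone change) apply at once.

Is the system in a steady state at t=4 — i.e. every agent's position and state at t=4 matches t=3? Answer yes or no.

t=1: a0@(1,0):A a1@(2,1):A a2@(0,0):B a3@(1,3):A a4@(2,0):A a5@(2,4):A a6@(3,1):A a7@(0,1):B a8@(0,5):B a9@(0,3):A
t=2: (unchanged — steady state)

yes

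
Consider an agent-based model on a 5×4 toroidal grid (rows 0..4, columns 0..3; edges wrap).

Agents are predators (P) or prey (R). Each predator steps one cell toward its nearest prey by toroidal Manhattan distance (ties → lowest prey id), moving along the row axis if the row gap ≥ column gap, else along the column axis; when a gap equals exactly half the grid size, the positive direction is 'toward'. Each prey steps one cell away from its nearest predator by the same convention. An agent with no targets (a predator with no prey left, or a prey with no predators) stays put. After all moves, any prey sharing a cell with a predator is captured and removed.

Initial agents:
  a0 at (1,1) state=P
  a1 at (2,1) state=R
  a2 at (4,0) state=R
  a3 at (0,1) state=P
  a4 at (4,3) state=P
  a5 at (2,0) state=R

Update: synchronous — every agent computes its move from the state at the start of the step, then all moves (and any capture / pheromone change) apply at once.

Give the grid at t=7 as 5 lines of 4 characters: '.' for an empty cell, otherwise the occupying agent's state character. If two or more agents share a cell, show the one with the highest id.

t=1: a0@(2,1):P a1@(3,1):R a2@(4,1):R a3@(1,1):P a4@(4,0):P a5@(3,0):R
t=2: a0@(3,1):P a2@(4,2):R a3@(2,1):P a4@(4,1):P a5@(2,0):R
t=3: a0@(4,1):P a2@(4,3):R a3@(2,0):P a4@(4,2):P a5@(2,3):R
t=4: a0@(4,2):P a2@(4,0):R a3@(2,3):P a4@(4,3):P a5@(2,2):R
t=5: a0@(4,3):P a2@(4,1):R a3@(2,2):P a4@(4,0):P a5@(2,1):R
t=6: a0@(4,0):P a2@(4,2):R a3@(2,1):P a4@(4,1):P a5@(2,0):R
t=7: a0@(4,1):P a2@(4,3):R a3@(2,0):P a4@(4,2):P a5@(2,3):R

....
....
P..R
....
.PPR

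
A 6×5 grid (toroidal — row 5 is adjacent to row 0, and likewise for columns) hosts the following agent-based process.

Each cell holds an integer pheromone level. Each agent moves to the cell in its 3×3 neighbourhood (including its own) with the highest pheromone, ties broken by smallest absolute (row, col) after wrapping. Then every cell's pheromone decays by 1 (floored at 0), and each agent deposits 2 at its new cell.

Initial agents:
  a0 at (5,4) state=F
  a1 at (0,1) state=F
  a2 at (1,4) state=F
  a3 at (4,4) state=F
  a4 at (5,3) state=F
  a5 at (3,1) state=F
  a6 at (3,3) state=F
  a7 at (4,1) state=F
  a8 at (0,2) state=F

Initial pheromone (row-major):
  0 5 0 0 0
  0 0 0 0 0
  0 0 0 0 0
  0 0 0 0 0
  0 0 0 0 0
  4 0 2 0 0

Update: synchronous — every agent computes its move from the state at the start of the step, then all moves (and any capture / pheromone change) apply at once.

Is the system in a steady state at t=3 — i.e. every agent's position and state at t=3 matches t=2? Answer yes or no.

no

t=1: a0@(5,0) a1@(0,1) a2@(0,0) a3@(5,0) a4@(5,2) a5@(2,0) a6@(2,2) a7@(5,0) a8@(0,1) | pheromone: 2 8 0 0 0 / 0 0 0 0 0 / 2 0 2 0 0 / 0 0 0 0 0 / 0 0 0 0 0 / 9 0 3 0 0
t=2: a0@(5,0) a1@(5,0) a2@(5,0) a3@(5,0) a4@(0,1) a5@(2,0) a6@(2,2) a7@(5,0) a8@(5,0) | pheromone: 1 9 0 0 0 / 0 0 0 0 0 / 3 0 3 0 0 / 0 0 0 0 0 / 0 0 0 0 0 / 20 0 2 0 0
t=3: a0@(5,0) a1@(5,0) a2@(5,0) a3@(5,0) a4@(5,0) a5@(2,0) a6@(2,2) a7@(5,0) a8@(5,0) | pheromone: 0 8 0 0 0 / 0 0 0 0 0 / 4 0 4 0 0 / 0 0 0 0 0 / 0 0 0 0 0 / 33 0 1 0 0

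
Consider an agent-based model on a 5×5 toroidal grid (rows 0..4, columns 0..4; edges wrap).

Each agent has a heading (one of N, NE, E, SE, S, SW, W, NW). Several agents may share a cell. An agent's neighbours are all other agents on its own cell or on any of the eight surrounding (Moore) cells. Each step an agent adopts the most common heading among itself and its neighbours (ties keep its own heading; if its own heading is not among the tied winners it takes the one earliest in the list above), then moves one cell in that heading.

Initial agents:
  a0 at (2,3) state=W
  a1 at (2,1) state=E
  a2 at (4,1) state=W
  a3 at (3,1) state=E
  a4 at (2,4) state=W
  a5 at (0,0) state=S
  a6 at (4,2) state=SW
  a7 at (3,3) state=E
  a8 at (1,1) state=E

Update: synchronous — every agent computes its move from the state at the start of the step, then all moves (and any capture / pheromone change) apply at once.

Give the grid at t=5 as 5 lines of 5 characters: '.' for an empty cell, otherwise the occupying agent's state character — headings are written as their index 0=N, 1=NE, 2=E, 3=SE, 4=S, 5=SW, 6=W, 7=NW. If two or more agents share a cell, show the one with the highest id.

.....
.2...
.2666
.2.6.
..2..

t=1: a0@(2,2):W a1@(2,2):E a2@(4,0):W a3@(3,2):E a4@(2,3):W a5@(1,0):S a6@(4,3):E a7@(3,2):W a8@(1,2):E
t=2: a0@(2,1):W a1@(2,3):E a2@(4,4):W a3@(3,3):E a4@(2,2):W a5@(2,0):S a6@(4,4):E a7@(3,1):W a8@(1,3):E
t=3: a0@(2,0):W a1@(2,4):E a2@(4,0):E a3@(3,4):E a4@(2,1):W a5@(2,4):W a6@(4,0):E a7@(3,0):W a8@(1,4):E
t=4: a0@(2,4):W a1@(2,0):E a2@(4,1):E a3@(3,0):E a4@(2,0):W a5@(2,3):W a6@(4,1):E a7@(3,4):W a8@(1,0):E
t=5: a0@(2,3):W a1@(2,1):E a2@(4,2):E a3@(3,1):E a4@(2,4):W a5@(2,2):W a6@(4,2):E a7@(3,3):W a8@(1,1):E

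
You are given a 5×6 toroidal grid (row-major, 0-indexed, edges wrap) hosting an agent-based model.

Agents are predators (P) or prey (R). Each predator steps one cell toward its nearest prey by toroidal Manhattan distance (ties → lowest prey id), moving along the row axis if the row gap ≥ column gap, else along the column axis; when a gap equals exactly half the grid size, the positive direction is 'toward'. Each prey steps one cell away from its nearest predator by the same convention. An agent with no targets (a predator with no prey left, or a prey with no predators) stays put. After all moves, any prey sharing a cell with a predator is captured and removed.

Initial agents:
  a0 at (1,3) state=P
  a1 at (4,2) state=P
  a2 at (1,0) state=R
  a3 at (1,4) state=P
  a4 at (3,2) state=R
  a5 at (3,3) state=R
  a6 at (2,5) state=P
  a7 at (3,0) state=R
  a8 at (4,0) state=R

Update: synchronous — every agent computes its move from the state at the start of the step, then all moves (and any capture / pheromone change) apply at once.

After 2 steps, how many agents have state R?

5

t=1: a0@(2,3):P a1@(3,2):P a2@(1,1):R a3@(1,5):P a4@(2,2):R a5@(4,3):R a6@(1,5):P a7@(4,0):R a8@(4,5):R
t=2: a0@(2,2):P a1@(2,2):P a2@(1,2):R a3@(1,0):P a4@(2,1):R a5@(0,3):R a6@(1,0):P a7@(4,5):R a8@(3,5):R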